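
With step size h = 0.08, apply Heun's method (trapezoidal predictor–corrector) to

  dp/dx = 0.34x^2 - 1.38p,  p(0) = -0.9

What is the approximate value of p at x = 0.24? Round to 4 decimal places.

Heun: k1 = f(x_n, p_n); k2 = f(x_n + h, p_n + h·k1); p_{n+1} = p_n + (h/2)·(k1 + k2).
x=0.000000, p=-0.900000:
  k1 = f(0.000000, -0.900000) = 1.242000
  k2 = f(0.080000, -0.800640) = 1.107059
  p ← -0.900000 + (0.08/2)·(1.242000 + 1.107059) = -0.806038
x=0.080000, p=-0.806038:
  k1 = f(0.080000, -0.806038) = 1.114508
  k2 = f(0.160000, -0.716877) = 0.997994
  p ← -0.806038 + (0.08/2)·(1.114508 + 0.997994) = -0.721538
x=0.160000, p=-0.721538:
  k1 = f(0.160000, -0.721538) = 1.004426
  k2 = f(0.240000, -0.641183) = 0.904417
  p ← -0.721538 + (0.08/2)·(1.004426 + 0.904417) = -0.645184
p(0.24) ≈ -0.6452

-0.6452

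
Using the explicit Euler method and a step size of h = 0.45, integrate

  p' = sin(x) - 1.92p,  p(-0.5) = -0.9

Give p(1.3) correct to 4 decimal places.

Euler: p_{n+1} = p_n + h·f(x_n, p_n).
x=-0.500000, p=-0.900000: f=1.248574 → p ← -0.900000 + 0.45·1.248574 = -0.338141
x=-0.050000, p=-0.338141: f=0.599252 → p ← -0.338141 + 0.45·0.599252 = -0.068478
x=0.400000, p=-0.068478: f=0.520896 → p ← -0.068478 + 0.45·0.520896 = 0.165925
x=0.850000, p=0.165925: f=0.432704 → p ← 0.165925 + 0.45·0.432704 = 0.360642
p(1.3) ≈ 0.3606

0.3606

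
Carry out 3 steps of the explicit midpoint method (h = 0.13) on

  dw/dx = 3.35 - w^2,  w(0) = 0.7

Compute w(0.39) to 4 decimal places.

Midpoint: k1 = f(x_n, w_n); k2 = f(x_n + h/2, w_n + (h/2)·k1); w_{n+1} = w_n + h·k2.
x=0.000000, w=0.700000:
  k1 = f(0.000000, 0.700000) = 2.860000
  k2 = f(0.065000, 0.885900) = 2.565181
  w ← 0.700000 + 0.13·2.565181 = 1.033474
x=0.130000, w=1.033474:
  k1 = f(0.130000, 1.033474) = 2.281932
  k2 = f(0.195000, 1.181799) = 1.953351
  w ← 1.033474 + 0.13·1.953351 = 1.287409
x=0.260000, w=1.287409:
  k1 = f(0.260000, 1.287409) = 1.692578
  k2 = f(0.325000, 1.397427) = 1.397199
  w ← 1.287409 + 0.13·1.397199 = 1.469045
w(0.39) ≈ 1.4690

1.4690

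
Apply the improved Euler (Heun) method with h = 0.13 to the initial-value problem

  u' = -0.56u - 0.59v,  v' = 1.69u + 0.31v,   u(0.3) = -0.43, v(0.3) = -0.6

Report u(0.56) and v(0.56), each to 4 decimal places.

-0.2696, -0.8117

Heun on (u,v): k1 = f(x_n, state_n); k2 = f(x_n + h, state_n + h·k1); state_{n+1} = state_n + (h/2)·(k1 + k2).
0.300000: (-0.430000, -0.600000)
  k1 = (0.594800, -0.912700)
  predictor → (-0.352676, -0.718651)
  k2 = (0.621503, -0.818804)
  → (-0.350940, -0.712548)
0.430000: (-0.350940, -0.712548)
  k1 = (0.616930, -0.813979)
  predictor → (-0.270739, -0.818365)
  k2 = (0.634449, -0.711243)
  → (-0.269601, -0.811687)
(u(0.56), v(0.56)) ≈ (-0.2696, -0.8117)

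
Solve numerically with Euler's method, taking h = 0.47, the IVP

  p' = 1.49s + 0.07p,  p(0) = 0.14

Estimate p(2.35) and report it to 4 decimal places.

3.5661

Euler: p_{n+1} = p_n + h·f(s_n, p_n).
s=0.000000, p=0.140000: f=0.009800 → p ← 0.140000 + 0.47·0.009800 = 0.144606
s=0.470000, p=0.144606: f=0.710422 → p ← 0.144606 + 0.47·0.710422 = 0.478505
s=0.940000, p=0.478505: f=1.434095 → p ← 0.478505 + 0.47·1.434095 = 1.152529
s=1.410000, p=1.152529: f=2.181577 → p ← 1.152529 + 0.47·2.181577 = 2.177871
s=1.880000, p=2.177871: f=2.953651 → p ← 2.177871 + 0.47·2.953651 = 3.566086
p(2.35) ≈ 3.5661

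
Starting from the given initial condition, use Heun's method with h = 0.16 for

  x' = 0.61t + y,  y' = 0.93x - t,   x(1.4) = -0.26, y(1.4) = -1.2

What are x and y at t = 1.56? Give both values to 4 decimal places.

-0.3286, -1.4796

Heun on (x,y): k1 = f(t_n, state_n); k2 = f(t_n + h, state_n + h·k1); state_{n+1} = state_n + (h/2)·(k1 + k2).
1.400000: (-0.260000, -1.200000)
  k1 = (-0.346000, -1.641800)
  predictor → (-0.315360, -1.462688)
  k2 = (-0.511088, -1.853285)
  → (-0.328567, -1.479607)
(x(1.56), y(1.56)) ≈ (-0.3286, -1.4796)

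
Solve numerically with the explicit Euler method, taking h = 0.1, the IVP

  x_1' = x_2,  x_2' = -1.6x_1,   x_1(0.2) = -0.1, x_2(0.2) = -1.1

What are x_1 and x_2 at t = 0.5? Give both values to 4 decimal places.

-0.4234, -0.9995

Euler on (x_1,x_2): x_1_{n+1} = x_1_n + h·x_1', x_2_{n+1} = x_2_n + h·x_2'.
0.200000: (-0.100000, -1.100000); f=(-1.100000, 0.160000) → (-0.210000, -1.084000)
0.300000: (-0.210000, -1.084000); f=(-1.084000, 0.336000) → (-0.318400, -1.050400)
0.400000: (-0.318400, -1.050400); f=(-1.050400, 0.509440) → (-0.423440, -0.999456)
(x_1(0.5), x_2(0.5)) ≈ (-0.4234, -0.9995)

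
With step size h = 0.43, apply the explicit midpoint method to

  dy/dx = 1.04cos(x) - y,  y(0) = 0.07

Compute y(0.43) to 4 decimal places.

0.3871

Midpoint: k1 = f(x_n, y_n); k2 = f(x_n + h/2, y_n + (h/2)·k1); y_{n+1} = y_n + h·k2.
x=0.000000, y=0.070000:
  k1 = f(0.000000, 0.070000) = 0.970000
  k2 = f(0.215000, 0.278550) = 0.737505
  y ← 0.070000 + 0.43·0.737505 = 0.387127
y(0.43) ≈ 0.3871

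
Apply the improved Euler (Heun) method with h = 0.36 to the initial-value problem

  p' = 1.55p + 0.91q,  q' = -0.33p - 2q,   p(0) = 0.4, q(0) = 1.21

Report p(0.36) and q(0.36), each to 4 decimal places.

Heun on (p,q): k1 = f(s_n, state_n); k2 = f(s_n + h, state_n + h·k1); state_{n+1} = state_n + (h/2)·(k1 + k2).
0.000000: (0.400000, 1.210000)
  k1 = (1.721100, -2.552000)
  predictor → (1.019596, 0.291280)
  k2 = (1.845439, -0.919027)
  → (1.041977, 0.585215)
(p(0.36), q(0.36)) ≈ (1.0420, 0.5852)

1.0420, 0.5852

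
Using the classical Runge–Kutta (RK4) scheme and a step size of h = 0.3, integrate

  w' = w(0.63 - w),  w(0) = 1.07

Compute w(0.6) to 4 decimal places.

RK4: k1 = f(s_n, w_n); k2 = f(s_n + h/2, w_n + (h/2)·k1); k3 = f(s_n + h/2, w_n + (h/2)·k2); k4 = f(s_n + h, w_n + h·k3); w_{n+1} = w_n + (h/6)·(k1 + 2k2 + 2k3 + k4).
s=0.000000, w=1.070000:
  k1 = f(0.000000, 1.070000) = -0.470800
  k2 = f(0.150000, 0.999380) = -0.369151
  k3 = f(0.150000, 1.014627) = -0.390253
  k4 = f(0.300000, 0.952924) = -0.307722
  w ← 1.070000 + (0.3/6)·(k1 + 2k2 + 2k3 + k4) = 0.955133
s=0.300000, w=0.955133:
  k1 = f(0.300000, 0.955133) = -0.310546
  k2 = f(0.450000, 0.908552) = -0.253078
  k3 = f(0.450000, 0.917172) = -0.263386
  k4 = f(0.600000, 0.876118) = -0.215628
  w ← 0.955133 + (0.3/6)·(k1 + 2k2 + 2k3 + k4) = 0.877178
w(0.6) ≈ 0.8772

0.8772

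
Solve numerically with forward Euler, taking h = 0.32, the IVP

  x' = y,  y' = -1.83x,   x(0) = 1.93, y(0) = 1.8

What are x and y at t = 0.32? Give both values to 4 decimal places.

2.5060, 0.6698

Euler on (x,y): x_{n+1} = x_n + h·x', y_{n+1} = y_n + h·y'.
0.000000: (1.930000, 1.800000); f=(1.800000, -3.531900) → (2.506000, 0.669792)
(x(0.32), y(0.32)) ≈ (2.5060, 0.6698)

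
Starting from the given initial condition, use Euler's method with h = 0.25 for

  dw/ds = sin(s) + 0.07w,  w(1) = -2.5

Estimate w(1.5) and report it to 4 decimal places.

Euler: w_{n+1} = w_n + h·f(s_n, w_n).
s=1.000000, w=-2.500000: f=0.666471 → w ← -2.500000 + 0.25·0.666471 = -2.333382
s=1.250000, w=-2.333382: f=0.785648 → w ← -2.333382 + 0.25·0.785648 = -2.136970
w(1.5) ≈ -2.1370

-2.1370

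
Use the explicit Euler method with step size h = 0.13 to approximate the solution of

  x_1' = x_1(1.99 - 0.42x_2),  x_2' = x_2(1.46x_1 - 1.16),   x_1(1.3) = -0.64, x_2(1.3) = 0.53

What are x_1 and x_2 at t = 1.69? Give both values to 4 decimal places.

-1.2117, 0.1793

Euler on (x_1,x_2): x_1_{n+1} = x_1_n + h·x_1', x_2_{n+1} = x_2_n + h·x_2'.
1.300000: (-0.640000, 0.530000); f=(-1.131136, -1.110032) → (-0.787048, 0.385696)
1.430000: (-0.787048, 0.385696); f=(-1.438729, -0.890606) → (-0.974082, 0.269917)
1.560000: (-0.974082, 0.269917); f=(-1.827997, -0.696969) → (-1.211722, 0.179311)
(x_1(1.69), x_2(1.69)) ≈ (-1.2117, 0.1793)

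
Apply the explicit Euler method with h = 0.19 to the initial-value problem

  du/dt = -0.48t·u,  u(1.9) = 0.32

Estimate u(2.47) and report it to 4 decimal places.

0.1696

Euler: u_{n+1} = u_n + h·f(t_n, u_n).
t=1.900000, u=0.320000: f=-0.291840 → u ← 0.320000 + 0.19·(-0.291840) = 0.264550
t=2.090000, u=0.264550: f=-0.265397 → u ← 0.264550 + 0.19·(-0.265397) = 0.214125
t=2.280000, u=0.214125: f=-0.234338 → u ← 0.214125 + 0.19·(-0.234338) = 0.169601
u(2.47) ≈ 0.1696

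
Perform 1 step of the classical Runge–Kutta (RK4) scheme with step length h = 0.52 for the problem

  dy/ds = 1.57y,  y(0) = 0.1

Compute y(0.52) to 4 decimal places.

RK4: k1 = f(s_n, y_n); k2 = f(s_n + h/2, y_n + (h/2)·k1); k3 = f(s_n + h/2, y_n + (h/2)·k2); k4 = f(s_n + h, y_n + h·k3); y_{n+1} = y_n + (h/6)·(k1 + 2k2 + 2k3 + k4).
s=0.000000, y=0.100000:
  k1 = f(0.000000, 0.100000) = 0.157000
  k2 = f(0.260000, 0.140820) = 0.221087
  k3 = f(0.260000, 0.157483) = 0.247248
  k4 = f(0.520000, 0.228569) = 0.358853
  y ← 0.100000 + (0.52/6)·(k1 + 2k2 + 2k3 + k4) = 0.225885
y(0.52) ≈ 0.2259

0.2259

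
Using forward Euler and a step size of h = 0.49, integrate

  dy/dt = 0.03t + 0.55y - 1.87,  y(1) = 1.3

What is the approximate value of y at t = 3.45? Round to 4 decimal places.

-3.3049

Euler: y_{n+1} = y_n + h·f(t_n, y_n).
t=1.000000, y=1.300000: f=-1.125000 → y ← 1.300000 + 0.49·(-1.125000) = 0.748750
t=1.490000, y=0.748750: f=-1.413488 → y ← 0.748750 + 0.49·(-1.413488) = 0.056141
t=1.980000, y=0.056141: f=-1.779722 → y ← 0.056141 + 0.49·(-1.779722) = -0.815923
t=2.470000, y=-0.815923: f=-2.244658 → y ← -0.815923 + 0.49·(-2.244658) = -1.915805
t=2.960000, y=-1.915805: f=-2.834893 → y ← -1.915805 + 0.49·(-2.834893) = -3.304903
y(3.45) ≈ -3.3049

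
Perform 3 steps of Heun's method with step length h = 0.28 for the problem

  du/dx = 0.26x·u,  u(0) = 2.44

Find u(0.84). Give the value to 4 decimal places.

2.6739

Heun: k1 = f(x_n, u_n); k2 = f(x_n + h, u_n + h·k1); u_{n+1} = u_n + (h/2)·(k1 + k2).
x=0.000000, u=2.440000:
  k1 = f(0.000000, 2.440000) = 0.000000
  k2 = f(0.280000, 2.440000) = 0.177632
  u ← 2.440000 + (0.28/2)·(0.000000 + 0.177632) = 2.464868
x=0.280000, u=2.464868:
  k1 = f(0.280000, 2.464868) = 0.179442
  k2 = f(0.560000, 2.515112) = 0.366200
  u ← 2.464868 + (0.28/2)·(0.179442 + 0.366200) = 2.541258
x=0.560000, u=2.541258:
  k1 = f(0.560000, 2.541258) = 0.370007
  k2 = f(0.840000, 2.644860) = 0.577638
  u ← 2.541258 + (0.28/2)·(0.370007 + 0.577638) = 2.673929
u(0.84) ≈ 2.6739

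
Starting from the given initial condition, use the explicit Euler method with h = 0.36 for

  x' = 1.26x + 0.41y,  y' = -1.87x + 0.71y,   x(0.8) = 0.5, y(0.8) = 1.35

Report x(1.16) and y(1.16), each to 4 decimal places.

0.9261, 1.3585

Euler on (x,y): x_{n+1} = x_n + h·x', y_{n+1} = y_n + h·y'.
0.800000: (0.500000, 1.350000); f=(1.183500, 0.023500) → (0.926060, 1.358460)
(x(1.16), y(1.16)) ≈ (0.9261, 1.3585)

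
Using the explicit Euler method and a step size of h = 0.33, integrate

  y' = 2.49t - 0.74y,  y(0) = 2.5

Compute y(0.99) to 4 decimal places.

1.8266

Euler: y_{n+1} = y_n + h·f(t_n, y_n).
t=0.000000, y=2.500000: f=-1.850000 → y ← 2.500000 + 0.33·(-1.850000) = 1.889500
t=0.330000, y=1.889500: f=-0.576530 → y ← 1.889500 + 0.33·(-0.576530) = 1.699245
t=0.660000, y=1.699245: f=0.385959 → y ← 1.699245 + 0.33·0.385959 = 1.826611
y(0.99) ≈ 1.8266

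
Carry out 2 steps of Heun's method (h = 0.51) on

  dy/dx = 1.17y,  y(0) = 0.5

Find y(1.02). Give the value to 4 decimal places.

1.5748

Heun: k1 = f(x_n, y_n); k2 = f(x_n + h, y_n + h·k1); y_{n+1} = y_n + (h/2)·(k1 + k2).
x=0.000000, y=0.500000:
  k1 = f(0.000000, 0.500000) = 0.585000
  k2 = f(0.510000, 0.798350) = 0.934069
  y ← 0.500000 + (0.51/2)·(0.585000 + 0.934069) = 0.887363
x=0.510000, y=0.887363:
  k1 = f(0.510000, 0.887363) = 1.038214
  k2 = f(1.020000, 1.416852) = 1.657717
  y ← 0.887363 + (0.51/2)·(1.038214 + 1.657717) = 1.574825
y(1.02) ≈ 1.5748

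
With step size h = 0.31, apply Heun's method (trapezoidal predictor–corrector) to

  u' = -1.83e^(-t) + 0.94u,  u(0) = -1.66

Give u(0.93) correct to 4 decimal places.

Heun: k1 = f(t_n, u_n); k2 = f(t_n + h, u_n + h·k1); u_{n+1} = u_n + (h/2)·(k1 + k2).
t=0.000000, u=-1.660000:
  k1 = f(0.000000, -1.660000) = -3.390400
  k2 = f(0.310000, -2.711024) = -3.890570
  u ← -1.660000 + (0.31/2)·(-3.390400 + (-3.890570)) = -2.788550
t=0.310000, u=-2.788550:
  k1 = f(0.310000, -2.788550) = -3.963445
  k2 = f(0.620000, -4.017218) = -4.760624
  u ← -2.788550 + (0.31/2)·(-3.963445 + (-4.760624)) = -4.140781
t=0.620000, u=-4.140781:
  k1 = f(0.620000, -4.140781) = -4.876773
  k2 = f(0.930000, -5.652581) = -6.035459
  u ← -4.140781 + (0.31/2)·(-4.876773 + (-6.035459)) = -5.832177
u(0.93) ≈ -5.8322

-5.8322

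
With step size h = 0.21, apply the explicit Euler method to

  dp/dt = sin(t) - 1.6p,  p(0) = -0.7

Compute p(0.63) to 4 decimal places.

Euler: p_{n+1} = p_n + h·f(t_n, p_n).
t=0.000000, p=-0.700000: f=1.120000 → p ← -0.700000 + 0.21·1.120000 = -0.464800
t=0.210000, p=-0.464800: f=0.952140 → p ← -0.464800 + 0.21·0.952140 = -0.264851
t=0.420000, p=-0.264851: f=0.831521 → p ← -0.264851 + 0.21·0.831521 = -0.090231
p(0.63) ≈ -0.0902

-0.0902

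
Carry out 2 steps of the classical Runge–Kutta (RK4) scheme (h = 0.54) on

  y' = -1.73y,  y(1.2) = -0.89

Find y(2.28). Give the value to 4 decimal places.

-0.1410

RK4: k1 = f(s_n, y_n); k2 = f(s_n + h/2, y_n + (h/2)·k1); k3 = f(s_n + h/2, y_n + (h/2)·k2); k4 = f(s_n + h, y_n + h·k3); y_{n+1} = y_n + (h/6)·(k1 + 2k2 + 2k3 + k4).
s=1.200000, y=-0.890000:
  k1 = f(1.200000, -0.890000) = 1.539700
  k2 = f(1.470000, -0.474281) = 0.820506
  k3 = f(1.470000, -0.668463) = 1.156442
  k4 = f(1.740000, -0.265522) = 0.459352
  y ← -0.890000 + (0.54/6)·(k1 + 2k2 + 2k3 + k4) = -0.354235
s=1.740000, y=-0.354235:
  k1 = f(1.740000, -0.354235) = 0.612826
  k2 = f(2.010000, -0.188772) = 0.326575
  k3 = f(2.010000, -0.266059) = 0.460283
  k4 = f(2.280000, -0.105682) = 0.182830
  y ← -0.354235 + (0.54/6)·(k1 + 2k2 + 2k3 + k4) = -0.140991
y(2.28) ≈ -0.1410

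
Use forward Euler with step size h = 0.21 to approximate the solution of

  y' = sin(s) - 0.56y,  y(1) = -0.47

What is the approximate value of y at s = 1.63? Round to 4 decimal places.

Euler: y_{n+1} = y_n + h·f(s_n, y_n).
s=1.000000, y=-0.470000: f=1.104671 → y ← -0.470000 + 0.21·1.104671 = -0.238019
s=1.210000, y=-0.238019: f=1.068907 → y ← -0.238019 + 0.21·1.068907 = -0.013549
s=1.420000, y=-0.013549: f=0.996239 → y ← -0.013549 + 0.21·0.996239 = 0.195662
y(1.63) ≈ 0.1957

0.1957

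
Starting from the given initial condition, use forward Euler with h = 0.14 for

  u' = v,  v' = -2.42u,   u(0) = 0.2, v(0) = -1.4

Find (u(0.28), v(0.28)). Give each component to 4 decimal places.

-0.2015, -1.4691

Euler on (u,v): u_{n+1} = u_n + h·u', v_{n+1} = v_n + h·v'.
0.000000: (0.200000, -1.400000); f=(-1.400000, -0.484000) → (0.004000, -1.467760)
0.140000: (0.004000, -1.467760); f=(-1.467760, -0.009680) → (-0.201486, -1.469115)
(u(0.28), v(0.28)) ≈ (-0.2015, -1.4691)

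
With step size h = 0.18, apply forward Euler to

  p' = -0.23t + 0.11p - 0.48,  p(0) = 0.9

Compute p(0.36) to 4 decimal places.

0.7540

Euler: p_{n+1} = p_n + h·f(t_n, p_n).
t=0.000000, p=0.900000: f=-0.381000 → p ← 0.900000 + 0.18·(-0.381000) = 0.831420
t=0.180000, p=0.831420: f=-0.429944 → p ← 0.831420 + 0.18·(-0.429944) = 0.754030
p(0.36) ≈ 0.7540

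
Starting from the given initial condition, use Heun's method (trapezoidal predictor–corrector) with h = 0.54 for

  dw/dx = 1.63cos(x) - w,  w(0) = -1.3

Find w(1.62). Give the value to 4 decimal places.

Heun: k1 = f(x_n, w_n); k2 = f(x_n + h, w_n + h·k1); w_{n+1} = w_n + (h/2)·(k1 + k2).
x=0.000000, w=-1.300000:
  k1 = f(0.000000, -1.300000) = 2.930000
  k2 = f(0.540000, 0.282200) = 1.115865
  w ← -1.300000 + (0.54/2)·(2.930000 + 1.115865) = -0.207616
x=0.540000, w=-0.207616:
  k1 = f(0.540000, -0.207616) = 1.605682
  k2 = f(1.080000, 0.659452) = 0.108814
  w ← -0.207616 + (0.54/2)·(1.605682 + 0.108814) = 0.255297
x=1.080000, w=0.255297:
  k1 = f(1.080000, 0.255297) = 0.512968
  k2 = f(1.620000, 0.532300) = -0.612470
  w ← 0.255297 + (0.54/2)·(0.512968 + (-0.612470)) = 0.228432
w(1.62) ≈ 0.2284

0.2284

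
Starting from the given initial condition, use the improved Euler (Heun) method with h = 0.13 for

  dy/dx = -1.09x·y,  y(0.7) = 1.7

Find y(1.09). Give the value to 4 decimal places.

1.1632

Heun: k1 = f(x_n, y_n); k2 = f(x_n + h, y_n + h·k1); y_{n+1} = y_n + (h/2)·(k1 + k2).
x=0.700000, y=1.700000:
  k1 = f(0.700000, 1.700000) = -1.297100
  k2 = f(0.830000, 1.531377) = -1.385437
  y ← 1.700000 + (0.13/2)·(-1.297100 + (-1.385437)) = 1.525635
x=0.830000, y=1.525635:
  k1 = f(0.830000, 1.525635) = -1.380242
  k2 = f(0.960000, 1.346204) = -1.408667
  y ← 1.525635 + (0.13/2)·(-1.380242 + (-1.408667)) = 1.344356
x=0.960000, y=1.344356:
  k1 = f(0.960000, 1.344356) = -1.406734
  k2 = f(1.090000, 1.161481) = -1.379955
  y ← 1.344356 + (0.13/2)·(-1.406734 + (-1.379955)) = 1.163221
y(1.09) ≈ 1.1632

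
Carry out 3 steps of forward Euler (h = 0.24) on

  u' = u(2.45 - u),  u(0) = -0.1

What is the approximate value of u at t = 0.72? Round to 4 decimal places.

-0.4329

Euler: u_{n+1} = u_n + h·f(t_n, u_n).
t=0.000000, u=-0.100000: f=-0.255000 → u ← -0.100000 + 0.24·(-0.255000) = -0.161200
t=0.240000, u=-0.161200: f=-0.420925 → u ← -0.161200 + 0.24·(-0.420925) = -0.262222
t=0.480000, u=-0.262222: f=-0.711205 → u ← -0.262222 + 0.24·(-0.711205) = -0.432911
u(0.72) ≈ -0.4329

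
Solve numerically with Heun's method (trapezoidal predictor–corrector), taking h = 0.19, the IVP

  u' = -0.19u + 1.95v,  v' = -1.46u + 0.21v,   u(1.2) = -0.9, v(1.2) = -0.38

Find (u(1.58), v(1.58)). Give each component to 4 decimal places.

Heun on (u,v): k1 = f(x_n, state_n); k2 = f(x_n + h, state_n + h·k1); state_{n+1} = state_n + (h/2)·(k1 + k2).
1.200000: (-0.900000, -0.380000)
  k1 = (-0.570000, 1.234200)
  predictor → (-1.008300, -0.145502)
  k2 = (-0.092152, 1.441563)
  → (-0.962904, -0.125803)
1.390000: (-0.962904, -0.125803)
  k1 = (-0.062363, 1.379422)
  predictor → (-0.974753, 0.136288)
  k2 = (0.450964, 1.451760)
  → (-0.925987, 0.143160)
(u(1.58), v(1.58)) ≈ (-0.9260, 0.1432)

-0.9260, 0.1432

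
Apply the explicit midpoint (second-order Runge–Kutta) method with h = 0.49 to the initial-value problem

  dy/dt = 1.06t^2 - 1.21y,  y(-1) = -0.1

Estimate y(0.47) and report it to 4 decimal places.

Midpoint: k1 = f(t_n, y_n); k2 = f(t_n + h/2, y_n + (h/2)·k1); y_{n+1} = y_n + h·k2.
t=-1.000000, y=-0.100000:
  k1 = f(-1.000000, -0.100000) = 1.181000
  k2 = f(-0.755000, 0.189345) = 0.375119
  y ← -0.100000 + 0.49·0.375119 = 0.083808
t=-0.510000, y=0.083808:
  k1 = f(-0.510000, 0.083808) = 0.174298
  k2 = f(-0.265000, 0.126511) = -0.078640
  y ← 0.083808 + 0.49·(-0.078640) = 0.045275
t=-0.020000, y=0.045275:
  k1 = f(-0.020000, 0.045275) = -0.054358
  k2 = f(0.225000, 0.031957) = 0.014995
  y ← 0.045275 + 0.49·0.014995 = 0.052622
y(0.47) ≈ 0.0526

0.0526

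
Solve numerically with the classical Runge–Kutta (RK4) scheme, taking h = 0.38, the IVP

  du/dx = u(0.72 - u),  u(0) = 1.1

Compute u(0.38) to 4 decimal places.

0.9767

RK4: k1 = f(x_n, u_n); k2 = f(x_n + h/2, u_n + (h/2)·k1); k3 = f(x_n + h/2, u_n + (h/2)·k2); k4 = f(x_n + h, u_n + h·k3); u_{n+1} = u_n + (h/6)·(k1 + 2k2 + 2k3 + k4).
x=0.000000, u=1.100000:
  k1 = f(0.000000, 1.100000) = -0.418000
  k2 = f(0.190000, 1.020580) = -0.306766
  k3 = f(0.190000, 1.041714) = -0.335135
  k4 = f(0.380000, 0.972649) = -0.245739
  u ← 1.100000 + (0.38/6)·(k1 + 2k2 + 2k3 + k4) = 0.976656
u(0.38) ≈ 0.9767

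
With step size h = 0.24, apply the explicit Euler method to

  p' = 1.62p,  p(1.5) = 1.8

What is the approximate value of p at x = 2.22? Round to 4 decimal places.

4.8216

Euler: p_{n+1} = p_n + h·f(x_n, p_n).
x=1.500000, p=1.800000: f=2.916000 → p ← 1.800000 + 0.24·2.916000 = 2.499840
x=1.740000, p=2.499840: f=4.049741 → p ← 2.499840 + 0.24·4.049741 = 3.471778
x=1.980000, p=3.471778: f=5.624280 → p ← 3.471778 + 0.24·5.624280 = 4.821605
p(2.22) ≈ 4.8216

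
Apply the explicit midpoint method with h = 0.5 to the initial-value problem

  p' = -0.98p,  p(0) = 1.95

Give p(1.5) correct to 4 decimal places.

0.4877

Midpoint: k1 = f(t_n, p_n); k2 = f(t_n + h/2, p_n + (h/2)·k1); p_{n+1} = p_n + h·k2.
t=0.000000, p=1.950000:
  k1 = f(0.000000, 1.950000) = -1.911000
  k2 = f(0.250000, 1.472250) = -1.442805
  p ← 1.950000 + 0.5·(-1.442805) = 1.228598
t=0.500000, p=1.228598:
  k1 = f(0.500000, 1.228598) = -1.204026
  k2 = f(0.750000, 0.927591) = -0.909039
  p ← 1.228598 + 0.5·(-0.909039) = 0.774078
t=1.000000, p=0.774078:
  k1 = f(1.000000, 0.774078) = -0.758596
  k2 = f(1.250000, 0.584429) = -0.572740
  p ← 0.774078 + 0.5·(-0.572740) = 0.487708
p(1.5) ≈ 0.4877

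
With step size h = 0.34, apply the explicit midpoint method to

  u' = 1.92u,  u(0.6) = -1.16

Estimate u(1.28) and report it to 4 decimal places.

-4.0385

Midpoint: k1 = f(s_n, u_n); k2 = f(s_n + h/2, u_n + (h/2)·k1); u_{n+1} = u_n + h·k2.
s=0.600000, u=-1.160000:
  k1 = f(0.600000, -1.160000) = -2.227200
  k2 = f(0.770000, -1.538624) = -2.954158
  u ← -1.160000 + 0.34·(-2.954158) = -2.164414
s=0.940000, u=-2.164414:
  k1 = f(0.940000, -2.164414) = -4.155674
  k2 = f(1.110000, -2.870878) = -5.512087
  u ← -2.164414 + 0.34·(-5.512087) = -4.038523
u(1.28) ≈ -4.0385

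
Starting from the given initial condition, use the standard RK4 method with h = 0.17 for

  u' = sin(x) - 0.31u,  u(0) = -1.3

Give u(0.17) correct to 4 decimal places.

RK4: k1 = f(x_n, u_n); k2 = f(x_n + h/2, u_n + (h/2)·k1); k3 = f(x_n + h/2, u_n + (h/2)·k2); k4 = f(x_n + h, u_n + h·k3); u_{n+1} = u_n + (h/6)·(k1 + 2k2 + 2k3 + k4).
x=0.000000, u=-1.300000:
  k1 = f(0.000000, -1.300000) = 0.403000
  k2 = f(0.085000, -1.265745) = 0.477279
  k3 = f(0.085000, -1.259431) = 0.475321
  k4 = f(0.170000, -1.219195) = 0.547133
  u ← -1.300000 + (0.17/6)·(k1 + 2k2 + 2k3 + k4) = -1.219099
u(0.17) ≈ -1.2191

-1.2191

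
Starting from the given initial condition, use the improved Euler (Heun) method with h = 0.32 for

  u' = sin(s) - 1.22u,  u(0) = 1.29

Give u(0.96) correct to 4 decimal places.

0.7157

Heun: k1 = f(s_n, u_n); k2 = f(s_n + h, u_n + h·k1); u_{n+1} = u_n + (h/2)·(k1 + k2).
s=0.000000, u=1.290000:
  k1 = f(0.000000, 1.290000) = -1.573800
  k2 = f(0.320000, 0.786384) = -0.644822
  u ← 1.290000 + (0.32/2)·(-1.573800 + (-0.644822)) = 0.935020
s=0.320000, u=0.935020:
  k1 = f(0.320000, 0.935020) = -0.826158
  k2 = f(0.640000, 0.670650) = -0.220997
  u ← 0.935020 + (0.32/2)·(-0.826158 + (-0.220997)) = 0.767476
s=0.640000, u=0.767476:
  k1 = f(0.640000, 0.767476) = -0.339125
  k2 = f(0.960000, 0.658956) = 0.015266
  u ← 0.767476 + (0.32/2)·(-0.339125 + 0.015266) = 0.715658
u(0.96) ≈ 0.7157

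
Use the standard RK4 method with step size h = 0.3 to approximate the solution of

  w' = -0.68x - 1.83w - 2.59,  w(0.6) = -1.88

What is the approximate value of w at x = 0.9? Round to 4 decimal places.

RK4: k1 = f(x_n, w_n); k2 = f(x_n + h/2, w_n + (h/2)·k1); k3 = f(x_n + h/2, w_n + (h/2)·k2); k4 = f(x_n + h, w_n + h·k3); w_{n+1} = w_n + (h/6)·(k1 + 2k2 + 2k3 + k4).
x=0.600000, w=-1.880000:
  k1 = f(0.600000, -1.880000) = 0.442400
  k2 = f(0.750000, -1.813640) = 0.218961
  k3 = f(0.750000, -1.847156) = 0.280295
  k4 = f(0.900000, -1.795911) = 0.084518
  w ← -1.880000 + (0.3/6)·(k1 + 2k2 + 2k3 + k4) = -1.803728
w(0.9) ≈ -1.8037

-1.8037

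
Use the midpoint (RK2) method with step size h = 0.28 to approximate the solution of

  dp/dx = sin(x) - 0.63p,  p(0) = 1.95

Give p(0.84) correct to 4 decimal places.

1.4372

Midpoint: k1 = f(x_n, p_n); k2 = f(x_n + h/2, p_n + (h/2)·k1); p_{n+1} = p_n + h·k2.
x=0.000000, p=1.950000:
  k1 = f(0.000000, 1.950000) = -1.228500
  k2 = f(0.140000, 1.778010) = -0.980603
  p ← 1.950000 + 0.28·(-0.980603) = 1.675431
x=0.280000, p=1.675431:
  k1 = f(0.280000, 1.675431) = -0.779166
  k2 = f(0.420000, 1.566348) = -0.579039
  p ← 1.675431 + 0.28·(-0.579039) = 1.513300
x=0.560000, p=1.513300:
  k1 = f(0.560000, 1.513300) = -0.422193
  k2 = f(0.700000, 1.454193) = -0.271924
  p ← 1.513300 + 0.28·(-0.271924) = 1.437162
p(0.84) ≈ 1.4372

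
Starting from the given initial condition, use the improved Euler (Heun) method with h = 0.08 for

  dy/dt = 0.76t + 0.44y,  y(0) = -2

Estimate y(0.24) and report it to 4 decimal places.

-2.2001

Heun: k1 = f(t_n, y_n); k2 = f(t_n + h, y_n + h·k1); y_{n+1} = y_n + (h/2)·(k1 + k2).
t=0.000000, y=-2.000000:
  k1 = f(0.000000, -2.000000) = -0.880000
  k2 = f(0.080000, -2.070400) = -0.850176
  y ← -2.000000 + (0.08/2)·(-0.880000 + (-0.850176)) = -2.069207
t=0.080000, y=-2.069207:
  k1 = f(0.080000, -2.069207) = -0.849651
  k2 = f(0.160000, -2.137179) = -0.818759
  y ← -2.069207 + (0.08/2)·(-0.849651 + (-0.818759)) = -2.135943
t=0.160000, y=-2.135943:
  k1 = f(0.160000, -2.135943) = -0.818215
  k2 = f(0.240000, -2.201401) = -0.786216
  y ← -2.135943 + (0.08/2)·(-0.818215 + (-0.786216)) = -2.200121
y(0.24) ≈ -2.2001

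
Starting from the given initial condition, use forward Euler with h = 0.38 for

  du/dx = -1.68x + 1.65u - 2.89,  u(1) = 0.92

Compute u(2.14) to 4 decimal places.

-6.0766

Euler: u_{n+1} = u_n + h·f(x_n, u_n).
x=1.000000, u=0.920000: f=-3.052000 → u ← 0.920000 + 0.38·(-3.052000) = -0.239760
x=1.380000, u=-0.239760: f=-5.604004 → u ← -0.239760 + 0.38·(-5.604004) = -2.369282
x=1.760000, u=-2.369282: f=-9.756115 → u ← -2.369282 + 0.38·(-9.756115) = -6.076605
u(2.14) ≈ -6.0766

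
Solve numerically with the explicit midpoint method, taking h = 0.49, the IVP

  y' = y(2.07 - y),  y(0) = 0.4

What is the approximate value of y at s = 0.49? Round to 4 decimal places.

Midpoint: k1 = f(s_n, y_n); k2 = f(s_n + h/2, y_n + (h/2)·k1); y_{n+1} = y_n + h·k2.
s=0.000000, y=0.400000:
  k1 = f(0.000000, 0.400000) = 0.668000
  k2 = f(0.245000, 0.563660) = 0.849064
  y ← 0.400000 + 0.49·0.849064 = 0.816041
y(0.49) ≈ 0.8160

0.8160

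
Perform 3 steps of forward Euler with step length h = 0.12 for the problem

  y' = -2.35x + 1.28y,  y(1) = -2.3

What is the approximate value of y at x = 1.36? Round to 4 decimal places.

Euler: y_{n+1} = y_n + h·f(x_n, y_n).
x=1.000000, y=-2.300000: f=-5.294000 → y ← -2.300000 + 0.12·(-5.294000) = -2.935280
x=1.120000, y=-2.935280: f=-6.389158 → y ← -2.935280 + 0.12·(-6.389158) = -3.701979
x=1.240000, y=-3.701979: f=-7.652533 → y ← -3.701979 + 0.12·(-7.652533) = -4.620283
y(1.36) ≈ -4.6203

-4.6203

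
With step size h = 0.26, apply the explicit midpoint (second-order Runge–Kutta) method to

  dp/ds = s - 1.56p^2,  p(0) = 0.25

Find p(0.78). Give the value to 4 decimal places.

Midpoint: k1 = f(s_n, p_n); k2 = f(s_n + h/2, p_n + (h/2)·k1); p_{n+1} = p_n + h·k2.
s=0.000000, p=0.250000:
  k1 = f(0.000000, 0.250000) = -0.097500
  k2 = f(0.130000, 0.237325) = 0.042136
  p ← 0.250000 + 0.26·0.042136 = 0.260955
s=0.260000, p=0.260955:
  k1 = f(0.260000, 0.260955) = 0.153768
  k2 = f(0.390000, 0.280945) = 0.266869
  p ← 0.260955 + 0.26·0.266869 = 0.330341
s=0.520000, p=0.330341:
  k1 = f(0.520000, 0.330341) = 0.349764
  k2 = f(0.650000, 0.375811) = 0.429676
  p ← 0.330341 + 0.26·0.429676 = 0.442057
p(0.78) ≈ 0.4421

0.4421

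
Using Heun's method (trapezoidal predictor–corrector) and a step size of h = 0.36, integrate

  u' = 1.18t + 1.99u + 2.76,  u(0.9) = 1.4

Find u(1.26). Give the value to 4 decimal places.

Heun: k1 = f(t_n, u_n); k2 = f(t_n + h, u_n + h·k1); u_{n+1} = u_n + (h/2)·(k1 + k2).
t=0.900000, u=1.400000:
  k1 = f(0.900000, 1.400000) = 6.608000
  k2 = f(1.260000, 3.778880) = 11.766771
  u ← 1.400000 + (0.36/2)·(6.608000 + 11.766771) = 4.707459
u(1.26) ≈ 4.7075

4.7075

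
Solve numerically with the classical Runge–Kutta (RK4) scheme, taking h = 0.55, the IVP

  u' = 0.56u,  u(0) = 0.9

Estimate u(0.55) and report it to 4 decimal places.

RK4: k1 = f(x_n, u_n); k2 = f(x_n + h/2, u_n + (h/2)·k1); k3 = f(x_n + h/2, u_n + (h/2)·k2); k4 = f(x_n + h, u_n + h·k3); u_{n+1} = u_n + (h/6)·(k1 + 2k2 + 2k3 + k4).
x=0.000000, u=0.900000:
  k1 = f(0.000000, 0.900000) = 0.504000
  k2 = f(0.275000, 1.038600) = 0.581616
  k3 = f(0.275000, 1.059944) = 0.593569
  k4 = f(0.550000, 1.226463) = 0.686819
  u ← 0.900000 + (0.55/6)·(k1 + 2k2 + 2k3 + k4) = 1.224609
u(0.55) ≈ 1.2246

1.2246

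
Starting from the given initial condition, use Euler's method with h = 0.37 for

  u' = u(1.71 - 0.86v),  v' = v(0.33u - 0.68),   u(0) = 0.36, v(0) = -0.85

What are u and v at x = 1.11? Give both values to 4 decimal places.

2.2918, -0.5060

Euler on (u,v): u_{n+1} = u_n + h·u', v_{n+1} = v_n + h·v'.
0.000000: (0.360000, -0.850000); f=(0.878760, 0.477020) → (0.685141, -0.673503)
0.370000: (0.685141, -0.673503); f=(1.568434, 0.305705) → (1.265462, -0.560392)
0.740000: (1.265462, -0.560392); f=(2.773812, 0.147045) → (2.291772, -0.505985)
(u(1.11), v(1.11)) ≈ (2.2918, -0.5060)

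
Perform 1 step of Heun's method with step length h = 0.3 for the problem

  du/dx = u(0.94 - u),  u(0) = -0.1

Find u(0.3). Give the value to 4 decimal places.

Heun: k1 = f(x_n, u_n); k2 = f(x_n + h, u_n + h·k1); u_{n+1} = u_n + (h/2)·(k1 + k2).
x=0.000000, u=-0.100000:
  k1 = f(0.000000, -0.100000) = -0.104000
  k2 = f(0.300000, -0.131200) = -0.140541
  u ← -0.100000 + (0.3/2)·(-0.104000 + (-0.140541)) = -0.136681
u(0.3) ≈ -0.1367

-0.1367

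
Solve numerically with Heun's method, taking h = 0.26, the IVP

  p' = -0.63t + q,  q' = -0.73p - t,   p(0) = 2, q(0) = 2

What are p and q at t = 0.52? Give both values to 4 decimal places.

2.7159, 0.9371

Heun on (p,q): k1 = f(t_n, state_n); k2 = f(t_n + h, state_n + h·k1); state_{n+1} = state_n + (h/2)·(k1 + k2).
0.000000: (2.000000, 2.000000)
  k1 = (2.000000, -1.460000)
  predictor → (2.520000, 1.620400)
  k2 = (1.456600, -2.099600)
  → (2.449358, 1.537252)
0.260000: (2.449358, 1.537252)
  k1 = (1.373452, -2.048031)
  predictor → (2.806456, 1.004764)
  k2 = (0.677164, -2.568713)
  → (2.715938, 0.937075)
(p(0.52), q(0.52)) ≈ (2.7159, 0.9371)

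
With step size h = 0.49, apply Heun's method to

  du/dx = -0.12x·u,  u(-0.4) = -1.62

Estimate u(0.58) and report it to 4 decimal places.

Heun: k1 = f(x_n, u_n); k2 = f(x_n + h, u_n + h·k1); u_{n+1} = u_n + (h/2)·(k1 + k2).
x=-0.400000, u=-1.620000:
  k1 = f(-0.400000, -1.620000) = -0.077760
  k2 = f(0.090000, -1.658102) = 0.017908
  u ← -1.620000 + (0.49/2)·(-0.077760 + 0.017908) = -1.634664
x=0.090000, u=-1.634664:
  k1 = f(0.090000, -1.634664) = 0.017654
  k2 = f(0.580000, -1.626013) = 0.113171
  u ← -1.634664 + (0.49/2)·(0.017654 + 0.113171) = -1.602612
u(0.58) ≈ -1.6026

-1.6026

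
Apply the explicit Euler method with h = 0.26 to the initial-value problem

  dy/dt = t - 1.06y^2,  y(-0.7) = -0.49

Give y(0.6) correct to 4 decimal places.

-2.5865

Euler: y_{n+1} = y_n + h·f(t_n, y_n).
t=-0.700000, y=-0.490000: f=-0.954506 → y ← -0.490000 + 0.26·(-0.954506) = -0.738172
t=-0.440000, y=-0.738172: f=-1.017591 → y ← -0.738172 + 0.26·(-1.017591) = -1.002745
t=-0.180000, y=-1.002745: f=-1.245828 → y ← -1.002745 + 0.26·(-1.245828) = -1.326660
t=0.080000, y=-1.326660: f=-1.785630 → y ← -1.326660 + 0.26·(-1.785630) = -1.790924
t=0.340000, y=-1.790924: f=-3.059854 → y ← -1.790924 + 0.26·(-3.059854) = -2.586486
y(0.6) ≈ -2.5865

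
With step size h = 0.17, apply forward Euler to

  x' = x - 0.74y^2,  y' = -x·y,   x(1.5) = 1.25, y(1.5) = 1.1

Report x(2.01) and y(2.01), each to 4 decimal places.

1.6262, 0.5086

Euler on (x,y): x_{n+1} = x_n + h·x', y_{n+1} = y_n + h·y'.
1.500000: (1.250000, 1.100000); f=(0.354600, -1.375000) → (1.310282, 0.866250)
1.670000: (1.310282, 0.866250); f=(0.754994, -1.135032) → (1.438631, 0.673295)
1.840000: (1.438631, 0.673295); f=(1.103170, -0.968622) → (1.626170, 0.508629)
(x(2.01), y(2.01)) ≈ (1.6262, 0.5086)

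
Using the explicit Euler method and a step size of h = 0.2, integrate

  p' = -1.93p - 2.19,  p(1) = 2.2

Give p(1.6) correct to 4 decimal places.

-0.3628

Euler: p_{n+1} = p_n + h·f(t_n, p_n).
t=1.000000, p=2.200000: f=-6.436000 → p ← 2.200000 + 0.2·(-6.436000) = 0.912800
t=1.200000, p=0.912800: f=-3.951704 → p ← 0.912800 + 0.2·(-3.951704) = 0.122459
t=1.400000, p=0.122459: f=-2.426346 → p ← 0.122459 + 0.2·(-2.426346) = -0.362810
p(1.6) ≈ -0.3628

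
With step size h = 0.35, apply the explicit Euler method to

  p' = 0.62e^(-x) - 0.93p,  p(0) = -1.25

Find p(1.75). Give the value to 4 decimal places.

Euler: p_{n+1} = p_n + h·f(x_n, p_n).
x=0.000000, p=-1.250000: f=1.782500 → p ← -1.250000 + 0.35·1.782500 = -0.626125
x=0.350000, p=-0.626125: f=1.019203 → p ← -0.626125 + 0.35·1.019203 = -0.269404
x=0.700000, p=-0.269404: f=0.558429 → p ← -0.269404 + 0.35·0.558429 = -0.073954
x=1.050000, p=-0.073954: f=0.285739 → p ← -0.073954 + 0.35·0.285739 = 0.026055
x=1.400000, p=0.026055: f=0.128659 → p ← 0.026055 + 0.35·0.128659 = 0.071085
p(1.75) ≈ 0.0711

0.0711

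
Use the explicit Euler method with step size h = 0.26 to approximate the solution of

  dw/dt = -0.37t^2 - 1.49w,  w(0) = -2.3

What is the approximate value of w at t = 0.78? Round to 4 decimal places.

-0.5588

Euler: w_{n+1} = w_n + h·f(t_n, w_n).
t=0.000000, w=-2.300000: f=3.427000 → w ← -2.300000 + 0.26·3.427000 = -1.408980
t=0.260000, w=-1.408980: f=2.074368 → w ← -1.408980 + 0.26·2.074368 = -0.869644
t=0.520000, w=-0.869644: f=1.195722 → w ← -0.869644 + 0.26·1.195722 = -0.558757
w(0.78) ≈ -0.5588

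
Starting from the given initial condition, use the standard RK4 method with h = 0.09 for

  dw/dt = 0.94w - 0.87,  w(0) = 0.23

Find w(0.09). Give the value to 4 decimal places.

RK4: k1 = f(t_n, w_n); k2 = f(t_n + h/2, w_n + (h/2)·k1); k3 = f(t_n + h/2, w_n + (h/2)·k2); k4 = f(t_n + h, w_n + h·k3); w_{n+1} = w_n + (h/6)·(k1 + 2k2 + 2k3 + k4).
t=0.000000, w=0.230000:
  k1 = f(0.000000, 0.230000) = -0.653800
  k2 = f(0.045000, 0.200579) = -0.681456
  k3 = f(0.045000, 0.199334) = -0.682626
  k4 = f(0.090000, 0.168564) = -0.711550
  w ← 0.230000 + (0.09/6)·(k1 + 2k2 + 2k3 + k4) = 0.168597
w(0.09) ≈ 0.1686

0.1686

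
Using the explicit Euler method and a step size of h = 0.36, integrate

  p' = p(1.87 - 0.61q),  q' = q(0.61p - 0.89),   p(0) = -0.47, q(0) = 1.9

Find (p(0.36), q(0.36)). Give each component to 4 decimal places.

-0.5903, 1.0951

Euler on (p,q): p_{n+1} = p_n + h·p', q_{n+1} = q_n + h·q'.
0.000000: (-0.470000, 1.900000); f=(-0.334170, -2.235730) → (-0.590301, 1.095137)
(p(0.36), q(0.36)) ≈ (-0.5903, 1.0951)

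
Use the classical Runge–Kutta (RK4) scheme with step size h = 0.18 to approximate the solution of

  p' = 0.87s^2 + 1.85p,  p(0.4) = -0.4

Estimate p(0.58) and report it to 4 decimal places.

RK4: k1 = f(s_n, p_n); k2 = f(s_n + h/2, p_n + (h/2)·k1); k3 = f(s_n + h/2, p_n + (h/2)·k2); k4 = f(s_n + h, p_n + h·k3); p_{n+1} = p_n + (h/6)·(k1 + 2k2 + 2k3 + k4).
s=0.400000, p=-0.400000:
  k1 = f(0.400000, -0.400000) = -0.600800
  k2 = f(0.490000, -0.454072) = -0.631146
  k3 = f(0.490000, -0.456803) = -0.636199
  k4 = f(0.580000, -0.514516) = -0.659186
  p ← -0.400000 + (0.18/6)·(k1 + 2k2 + 2k3 + k4) = -0.513840
p(0.58) ≈ -0.5138

-0.5138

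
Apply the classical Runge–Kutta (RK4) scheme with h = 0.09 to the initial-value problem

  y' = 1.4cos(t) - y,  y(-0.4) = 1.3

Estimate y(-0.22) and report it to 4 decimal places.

RK4: k1 = f(t_n, y_n); k2 = f(t_n + h/2, y_n + (h/2)·k1); k3 = f(t_n + h/2, y_n + (h/2)·k2); k4 = f(t_n + h, y_n + h·k3); y_{n+1} = y_n + (h/6)·(k1 + 2k2 + 2k3 + k4).
t=-0.400000, y=1.300000:
  k1 = f(-0.400000, 1.300000) = -0.010515
  k2 = f(-0.355000, 1.299527) = 0.013178
  k3 = f(-0.355000, 1.300593) = 0.012112
  k4 = f(-0.310000, 1.301090) = 0.032177
  y ← 1.300000 + (0.09/6)·(k1 + 2k2 + 2k3 + k4) = 1.301084
t=-0.310000, y=1.301084:
  k1 = f(-0.310000, 1.301084) = 0.032183
  k2 = f(-0.265000, 1.302532) = 0.048598
  k3 = f(-0.265000, 1.303271) = 0.047859
  k4 = f(-0.220000, 1.305391) = 0.060865
  y ← 1.301084 + (0.09/6)·(k1 + 2k2 + 2k3 + k4) = 1.305373
y(-0.22) ≈ 1.3054

1.3054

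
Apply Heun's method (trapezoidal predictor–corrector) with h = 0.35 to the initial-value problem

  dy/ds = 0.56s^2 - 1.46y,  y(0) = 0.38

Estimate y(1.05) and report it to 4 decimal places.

0.2599

Heun: k1 = f(s_n, y_n); k2 = f(s_n + h, y_n + h·k1); y_{n+1} = y_n + (h/2)·(k1 + k2).
s=0.000000, y=0.380000:
  k1 = f(0.000000, 0.380000) = -0.554800
  k2 = f(0.350000, 0.185820) = -0.202697
  y ← 0.380000 + (0.35/2)·(-0.554800 + (-0.202697)) = 0.247438
s=0.350000, y=0.247438:
  k1 = f(0.350000, 0.247438) = -0.292659
  k2 = f(0.700000, 0.145007) = 0.062690
  y ← 0.247438 + (0.35/2)·(-0.292659 + 0.062690) = 0.207193
s=0.700000, y=0.207193:
  k1 = f(0.700000, 0.207193) = -0.028102
  k2 = f(1.050000, 0.197357) = 0.329258
  y ← 0.207193 + (0.35/2)·(-0.028102 + 0.329258) = 0.259896
y(1.05) ≈ 0.2599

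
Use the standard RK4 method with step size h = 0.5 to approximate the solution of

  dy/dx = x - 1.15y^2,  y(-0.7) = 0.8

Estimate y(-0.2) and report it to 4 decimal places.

RK4: k1 = f(x_n, y_n); k2 = f(x_n + h/2, y_n + (h/2)·k1); k3 = f(x_n + h/2, y_n + (h/2)·k2); k4 = f(x_n + h, y_n + h·k3); y_{n+1} = y_n + (h/6)·(k1 + 2k2 + 2k3 + k4).
x=-0.700000, y=0.800000:
  k1 = f(-0.700000, 0.800000) = -1.436000
  k2 = f(-0.450000, 0.441000) = -0.673653
  k3 = f(-0.450000, 0.631587) = -0.908737
  k4 = f(-0.200000, 0.345631) = -0.337380
  y ← 0.800000 + (0.5/6)·(k1 + 2k2 + 2k3 + k4) = 0.388487
y(-0.2) ≈ 0.3885

0.3885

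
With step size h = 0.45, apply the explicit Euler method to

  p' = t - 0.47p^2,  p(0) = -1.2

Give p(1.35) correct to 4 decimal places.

Euler: p_{n+1} = p_n + h·f(t_n, p_n).
t=0.000000, p=-1.200000: f=-0.676800 → p ← -1.200000 + 0.45·(-0.676800) = -1.504560
t=0.450000, p=-1.504560: f=-0.613939 → p ← -1.504560 + 0.45·(-0.613939) = -1.780833
t=0.900000, p=-1.780833: f=-0.590542 → p ← -1.780833 + 0.45·(-0.590542) = -2.046576
p(1.35) ≈ -2.0466

-2.0466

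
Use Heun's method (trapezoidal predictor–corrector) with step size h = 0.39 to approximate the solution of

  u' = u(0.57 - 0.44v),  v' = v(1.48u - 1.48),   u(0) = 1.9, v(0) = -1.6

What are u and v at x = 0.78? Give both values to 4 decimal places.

9.0952, -16.2742

Heun on (u,v): k1 = f(x_n, state_n); k2 = f(x_n + h, state_n + h·k1); state_{n+1} = state_n + (h/2)·(k1 + k2).
0.000000: (1.900000, -1.600000)
  k1 = (2.420600, -2.131200)
  predictor → (2.844034, -2.431168)
  k2 = (4.663402, -6.635072)
  → (3.281380, -3.309423)
0.390000: (3.281380, -3.309423)
  k1 = (6.648556, -11.174078)
  predictor → (5.874317, -7.667313)
  k2 = (23.166063, -55.311919)
  → (9.095231, -16.274192)
(u(0.78), v(0.78)) ≈ (9.0952, -16.2742)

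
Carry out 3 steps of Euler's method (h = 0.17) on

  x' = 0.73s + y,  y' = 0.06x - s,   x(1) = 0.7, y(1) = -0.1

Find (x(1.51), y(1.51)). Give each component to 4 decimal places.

0.9968, -0.6721

Euler on (x,y): x_{n+1} = x_n + h·x', y_{n+1} = y_n + h·y'.
1.000000: (0.700000, -0.100000); f=(0.630000, -0.958000) → (0.807100, -0.262860)
1.170000: (0.807100, -0.262860); f=(0.591240, -1.121574) → (0.907611, -0.453528)
1.340000: (0.907611, -0.453528); f=(0.524672, -1.285543) → (0.996805, -0.672070)
(x(1.51), y(1.51)) ≈ (0.9968, -0.6721)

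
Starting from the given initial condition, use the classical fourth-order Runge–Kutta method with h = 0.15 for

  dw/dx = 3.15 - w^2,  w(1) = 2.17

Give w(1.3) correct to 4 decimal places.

1.9020

RK4: k1 = f(x_n, w_n); k2 = f(x_n + h/2, w_n + (h/2)·k1); k3 = f(x_n + h/2, w_n + (h/2)·k2); k4 = f(x_n + h, w_n + h·k3); w_{n+1} = w_n + (h/6)·(k1 + 2k2 + 2k3 + k4).
x=1.000000, w=2.170000:
  k1 = f(1.000000, 2.170000) = -1.558900
  k2 = f(1.075000, 2.053082) = -1.065148
  k3 = f(1.075000, 2.090114) = -1.218576
  k4 = f(1.150000, 1.987214) = -0.799018
  w ← 2.170000 + (0.15/6)·(k1 + 2k2 + 2k3 + k4) = 1.996866
x=1.150000, w=1.996866:
  k1 = f(1.150000, 1.996866) = -0.837473
  k2 = f(1.225000, 1.934055) = -0.590570
  k3 = f(1.225000, 1.952573) = -0.662542
  k4 = f(1.300000, 1.897485) = -0.450448
  w ← 1.996866 + (0.15/6)·(k1 + 2k2 + 2k3 + k4) = 1.902012
w(1.3) ≈ 1.9020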